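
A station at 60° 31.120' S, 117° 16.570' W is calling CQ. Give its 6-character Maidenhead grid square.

DC19il

Add 180° to longitude and 90° to latitude: 62.7238, 29.4813.
Field: 62.7238/20 → 3 → D, 29.4813/10 → 2 → C; chars DC.
Square: 2.7238/2 → 1, 9.4813/1 → 9; chars 19.
Subsquare: 0.7238/0.0833333 → 8 → i, 0.4813/0.0416667 → 11 → l; chars il.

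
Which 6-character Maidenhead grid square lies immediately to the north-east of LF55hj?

Longitude subsquare h = 7; +1 → 8 = i.
Latitude subsquare j = 9; +1 → 10 = k.

LF55ik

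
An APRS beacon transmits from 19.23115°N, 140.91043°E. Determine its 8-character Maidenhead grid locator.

QK09kf95

Shift to the Maidenhead origin (180°W, 90°S): lon 320.91043, lat 109.23115.
Field: 320.91043/20 → 16 → Q, 109.23115/10 → 10 → K; chars QK.
Square: 0.91043/2 → 0, 9.23115/1 → 9; chars 09.
Subsquare: 0.91043/0.0833333 → 10 → k, 0.23115/0.0416667 → 5 → f; chars kf.
Extended square: 0.07710/0.00833333 → 9, 0.02282/0.00416667 → 5; chars 95.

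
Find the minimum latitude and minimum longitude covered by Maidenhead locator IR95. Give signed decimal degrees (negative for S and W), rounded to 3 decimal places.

Field I=8, R=17: +8·20° lon, +17·10° lat → SW at lon -20°, lat 80°.
Square 9, 5: +9·2° lon, +5·1° lat → SW at lon -2°, lat 85°.
latitude 85.000, longitude -2.000.

85.000, -2.000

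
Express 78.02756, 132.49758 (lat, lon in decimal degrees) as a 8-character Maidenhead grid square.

Add 180° to longitude and 90° to latitude: 312.49758, 168.02756.
Field (20°×10°, letters A–R): 312.49758/20 → 15 → P, 168.02756/10 → 16 → Q; chars PQ.
Square (2°×1°, digits 0–9): 12.49758/2 → 6, 8.02756/1 → 8; chars 68.
Subsquare (5′×2.5′, letters a–x): 0.49758/0.0833333 → 5 → f, 0.02756/0.0416667 → 0 → a; chars fa.
Extended square (30″×15″, digits 0–9): 0.08091/0.00833333 → 9, 0.02756/0.00416667 → 6; chars 96.

PQ68fa96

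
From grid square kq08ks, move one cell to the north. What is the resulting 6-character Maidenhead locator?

KQ08kt

Latitude subsquare s = 18; +1 → 19 = t.
The longitude characters are unchanged.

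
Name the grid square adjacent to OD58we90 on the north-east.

OD58xe01

Longitude extended square 9; +1 → 10, wraps to 0, carry into subsquare.
Longitude subsquare w = 22; +1 → 23 = x.
Latitude extended square 0; +1 → 1.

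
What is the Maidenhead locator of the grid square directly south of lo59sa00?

LO58sx09

Latitude extended square 0; −1 → -1, wraps to 9, carry into subsquare.
Latitude subsquare a = 0; −1 → -1, wraps to 23 = x, carry into square.
Latitude square 9; −1 → 8.
The longitude characters are unchanged.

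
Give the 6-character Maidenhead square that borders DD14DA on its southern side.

Latitude subsquare a = 0; −1 → -1, wraps to 23 = x, carry into square.
Latitude square 4; −1 → 3.
The longitude characters are unchanged.

DD13dx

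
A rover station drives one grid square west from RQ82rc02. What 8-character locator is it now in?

RQ82qc92

Longitude extended square 0; −1 → -1, wraps to 9, carry into subsquare.
Longitude subsquare r = 17; −1 → 16 = q.
The latitude characters are unchanged.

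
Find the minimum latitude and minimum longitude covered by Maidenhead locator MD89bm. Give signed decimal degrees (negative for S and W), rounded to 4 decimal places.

Field M=12, D=3: +12·20° lon, +3·10° lat → SW at lon 60°, lat -60°.
Square 8, 9: +8·2° lon, +9·1° lat → SW at lon 76°, lat -51°.
Subsquare b=1, m=12: +1·0.0833333° lon, +12·0.0416667° lat → SW at lon 76.0833°, lat -50.5°.
latitude -50.5000, longitude 76.0833.

-50.5000, 76.0833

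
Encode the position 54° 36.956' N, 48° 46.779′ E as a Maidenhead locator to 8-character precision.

LO44jo37

Add 180° to longitude and 90° to latitude: 228.77965, 144.61593.
Field: lon ⌊228.77965/20⌋ = 11 → L; lat ⌊144.61593/10⌋ = 14 → O.
Square: lon ⌊8.77965/2⌋ = 4; lat ⌊4.61593/1⌋ = 4.
Subsquare: lon ⌊0.77965/0.0833333⌋ = 9 → j; lat ⌊0.61593/0.0416667⌋ = 14 → o.
Extended square: lon ⌊0.02965/0.00833333⌋ = 3; lat ⌊0.03260/0.00416667⌋ = 7.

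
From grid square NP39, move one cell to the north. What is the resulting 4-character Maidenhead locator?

NQ30

Latitude square 9; +1 → 10, wraps to 0, carry into field.
Latitude field P = 15; +1 → 16 = Q.
The longitude characters are unchanged.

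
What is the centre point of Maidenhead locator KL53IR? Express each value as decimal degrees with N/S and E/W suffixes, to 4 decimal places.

Field K=10, L=11: +10·20° lon, +11·10° lat → SW at lon 20°, lat 20°.
Square 5, 3: +5·2° lon, +3·1° lat → SW at lon 30°, lat 23°.
Subsquare i=8, r=17: +8·0.0833333° lon, +17·0.0416667° lat → SW at lon 30.6667°, lat 23.7083°.
Cell spans 0.0833333° lon × 0.0416667° lat. Centre is SW corner plus half of each.
latitude 23.7292° N, longitude 30.7083° E.

23.7292° N, 30.7083° E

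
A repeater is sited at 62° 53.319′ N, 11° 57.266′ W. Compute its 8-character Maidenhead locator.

IP42av53

Shift to the Maidenhead origin (180°W, 90°S): lon 168.04557, lat 152.88865.
Field: lon ⌊168.04557/20⌋ = 8 → I; lat ⌊152.88865/10⌋ = 15 → P.
Square: lon ⌊8.04557/2⌋ = 4; lat ⌊2.88865/1⌋ = 2.
Subsquare: lon ⌊0.04557/0.0833333⌋ = 0 → a; lat ⌊0.88865/0.0416667⌋ = 21 → v.
Extended square: lon ⌊0.04557/0.00833333⌋ = 5; lat ⌊0.01365/0.00416667⌋ = 3.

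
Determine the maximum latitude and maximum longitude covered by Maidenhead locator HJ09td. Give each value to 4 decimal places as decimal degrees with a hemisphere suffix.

9.1667° N, 38.3333° W

Field H=7, J=9: +7·20° lon, +9·10° lat → SW at lon -40°, lat 0°.
Square 0, 9: +0·2° lon, +9·1° lat → SW at lon -40°, lat 9°.
Subsquare t=19, d=3: +19·0.0833333° lon, +3·0.0416667° lat → SW at lon -38.4167°, lat 9.125°.
Cell spans 0.0833333° lon × 0.0416667° lat. NE corner is SW corner plus one full cell.
latitude 9.1667° N, longitude 38.3333° W.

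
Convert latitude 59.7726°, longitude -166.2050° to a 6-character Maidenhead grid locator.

AO69vs

Add 180° to longitude and 90° to latitude: 13.7950, 149.7726.
Field: lon ⌊13.7950/20⌋ = 0 → A; lat ⌊149.7726/10⌋ = 14 → O.
Square: lon ⌊13.7950/2⌋ = 6; lat ⌊9.7726/1⌋ = 9.
Subsquare: lon ⌊1.7950/0.0833333⌋ = 21 → v; lat ⌊0.7726/0.0416667⌋ = 18 → s.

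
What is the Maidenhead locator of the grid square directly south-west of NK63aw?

NK53xv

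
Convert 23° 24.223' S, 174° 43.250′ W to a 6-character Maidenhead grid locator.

Add 180° to longitude and 90° to latitude: 5.2792, 66.5963.
Field (20°×10°, letters A–R): 5.2792/20 → 0 → A, 66.5963/10 → 6 → G; chars AG.
Square (2°×1°, digits 0–9): 5.2792/2 → 2, 6.5963/1 → 6; chars 26.
Subsquare (5′×2.5′, letters a–x): 1.2792/0.0833333 → 15 → p, 0.5963/0.0416667 → 14 → o; chars po.

AG26po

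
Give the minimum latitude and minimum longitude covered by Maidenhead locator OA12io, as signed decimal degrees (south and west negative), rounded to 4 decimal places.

-87.4167, 102.6667

Field O=14, A=0: +14·20° lon, +0·10° lat → SW at lon 100°, lat -90°.
Square 1, 2: +1·2° lon, +2·1° lat → SW at lon 102°, lat -88°.
Subsquare i=8, o=14: +8·0.0833333° lon, +14·0.0416667° lat → SW at lon 102.667°, lat -87.4167°.
latitude -87.4167, longitude 102.6667.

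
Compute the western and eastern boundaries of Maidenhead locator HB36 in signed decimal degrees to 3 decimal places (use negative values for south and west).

-34.000, -32.000

Field H=7, B=1: +7·20° lon, +1·10° lat → SW at lon -40°, lat -80°.
Square 3, 6: +3·2° lon, +6·1° lat → SW at lon -34°, lat -74°.
Cell spans 2° lon × 1° lat.
west -34.000, east -32.000.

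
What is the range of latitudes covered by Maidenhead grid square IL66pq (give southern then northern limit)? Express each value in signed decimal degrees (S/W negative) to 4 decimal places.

26.6667, 26.7083

Field I=8, L=11: +8·20° lon, +11·10° lat → SW at lon -20°, lat 20°.
Square 6, 6: +6·2° lon, +6·1° lat → SW at lon -8°, lat 26°.
Subsquare p=15, q=16: +15·0.0833333° lon, +16·0.0416667° lat → SW at lon -6.75°, lat 26.6667°.
Cell spans 0.0833333° lon × 0.0416667° lat.
south 26.6667, north 26.7083.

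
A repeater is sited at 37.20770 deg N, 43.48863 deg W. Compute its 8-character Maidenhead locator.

GM87ge19

Shift to the Maidenhead origin (180°W, 90°S): lon 136.51137, lat 127.20770.
Field: lon ⌊136.51137/20⌋ = 6 → G; lat ⌊127.20770/10⌋ = 12 → M.
Square: lon ⌊16.51137/2⌋ = 8; lat ⌊7.20770/1⌋ = 7.
Subsquare: lon ⌊0.51137/0.0833333⌋ = 6 → g; lat ⌊0.20770/0.0416667⌋ = 4 → e.
Extended square: lon ⌊0.01137/0.00833333⌋ = 1; lat ⌊0.04103/0.00416667⌋ = 9.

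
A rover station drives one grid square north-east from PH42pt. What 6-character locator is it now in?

Longitude subsquare p = 15; +1 → 16 = q.
Latitude subsquare t = 19; +1 → 20 = u.

PH42qu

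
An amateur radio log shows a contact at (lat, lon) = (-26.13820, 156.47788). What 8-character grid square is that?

QG83fu76

Shift to the Maidenhead origin (180°W, 90°S): lon 336.47788, lat 63.86180.
Field: 336.47788/20 → 16 → Q, 63.86180/10 → 6 → G; chars QG.
Square: 16.47788/2 → 8, 3.86180/1 → 3; chars 83.
Subsquare: 0.47788/0.0833333 → 5 → f, 0.86180/0.0416667 → 20 → u; chars fu.
Extended square: 0.06121/0.00833333 → 7, 0.02847/0.00416667 → 6; chars 76.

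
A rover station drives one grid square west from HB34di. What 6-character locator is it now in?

Longitude subsquare d = 3; −1 → 2 = c.
The latitude characters are unchanged.

HB34ci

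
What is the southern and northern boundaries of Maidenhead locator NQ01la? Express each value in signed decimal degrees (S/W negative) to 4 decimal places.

Field N=13, Q=16: +13·20° lon, +16·10° lat → SW at lon 80°, lat 70°.
Square 0, 1: +0·2° lon, +1·1° lat → SW at lon 80°, lat 71°.
Subsquare l=11, a=0: +11·0.0833333° lon, +0·0.0416667° lat → SW at lon 80.9167°, lat 71°.
Cell spans 0.0833333° lon × 0.0416667° lat.
south 71.0000, north 71.0417.

71.0000, 71.0417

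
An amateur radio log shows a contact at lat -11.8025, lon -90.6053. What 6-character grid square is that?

EH48qe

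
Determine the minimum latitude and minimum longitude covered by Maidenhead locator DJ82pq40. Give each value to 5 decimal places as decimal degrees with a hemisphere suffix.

2.66667° N, 102.71667° W

Field D=3, J=9: +3·20° lon, +9·10° lat → SW at lon -120°, lat 0°.
Square 8, 2: +8·2° lon, +2·1° lat → SW at lon -104°, lat 2°.
Subsquare p=15, q=16: +15·0.0833333° lon, +16·0.0416667° lat → SW at lon -102.75°, lat 2.66667°.
Extended square 4, 0: +4·0.00833333° lon, +0·0.00416667° lat → SW at lon -102.717°, lat 2.66667°.
latitude 2.66667° N, longitude 102.71667° W.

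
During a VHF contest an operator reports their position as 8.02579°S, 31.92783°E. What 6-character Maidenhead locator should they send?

KI51xx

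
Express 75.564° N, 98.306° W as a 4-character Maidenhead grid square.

EQ05

Add 180° to longitude and 90° to latitude: 81.69, 165.56.
Field: lon ⌊81.69/20⌋ = 4 → E; lat ⌊165.56/10⌋ = 16 → Q.
Square: lon ⌊1.69/2⌋ = 0; lat ⌊5.56/1⌋ = 5.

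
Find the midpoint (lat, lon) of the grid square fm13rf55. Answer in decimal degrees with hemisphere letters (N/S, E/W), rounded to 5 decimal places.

Field F=5, M=12: +5·20° lon, +12·10° lat → SW at lon -80°, lat 30°.
Square 1, 3: +1·2° lon, +3·1° lat → SW at lon -78°, lat 33°.
Subsquare r=17, f=5: +17·0.0833333° lon, +5·0.0416667° lat → SW at lon -76.5833°, lat 33.2083°.
Extended square 5, 5: +5·0.00833333° lon, +5·0.00416667° lat → SW at lon -76.5417°, lat 33.2292°.
Cell spans 0.00833333° lon × 0.00416667° lat. Centre is SW corner plus half of each.
latitude 33.23125° N, longitude 76.53750° W.

33.23125° N, 76.53750° W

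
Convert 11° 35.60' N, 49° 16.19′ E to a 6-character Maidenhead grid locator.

Offset from 180°W / 90°S: lon 229.2698°, lat 101.5933°.
Field: 229.2698/20 → 11 → L, 101.5933/10 → 10 → K; chars LK.
Square: 9.2698/2 → 4, 1.5933/1 → 1; chars 41.
Subsquare: 1.2698/0.0833333 → 15 → p, 0.5933/0.0416667 → 14 → o; chars po.

LK41po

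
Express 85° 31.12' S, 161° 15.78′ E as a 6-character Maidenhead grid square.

RA04pl

Offset from 180°W / 90°S: lon 341.2630°, lat 4.4813°.
Field (20°×10°, letters A–R): lon ⌊341.2630/20⌋ = 17 → R; lat ⌊4.4813/10⌋ = 0 → A.
Square (2°×1°, digits 0–9): lon ⌊1.2630/2⌋ = 0; lat ⌊4.4813/1⌋ = 4.
Subsquare (5′×2.5′, letters a–x): lon ⌊1.2630/0.0833333⌋ = 15 → p; lat ⌊0.4813/0.0416667⌋ = 11 → l.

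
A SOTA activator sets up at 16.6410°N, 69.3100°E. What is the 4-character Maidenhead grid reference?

MK46

Add 180° to longitude and 90° to latitude: 249.31, 106.64.
Field: lon ⌊249.31/20⌋ = 12 → M; lat ⌊106.64/10⌋ = 10 → K.
Square: lon ⌊9.31/2⌋ = 4; lat ⌊6.64/1⌋ = 6.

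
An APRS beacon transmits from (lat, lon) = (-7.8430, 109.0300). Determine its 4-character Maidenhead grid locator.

Add 180° to longitude and 90° to latitude: 289.03, 82.16.
Field: 289.03/20 → 14 → O, 82.16/10 → 8 → I; chars OI.
Square: 9.03/2 → 4, 2.16/1 → 2; chars 42.

OI42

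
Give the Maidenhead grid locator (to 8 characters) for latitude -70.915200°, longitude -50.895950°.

GB49nc20

Add 180° to longitude and 90° to latitude: 129.10405, 19.08480.
Field: lon ⌊129.10405/20⌋ = 6 → G; lat ⌊19.08480/10⌋ = 1 → B.
Square: lon ⌊9.10405/2⌋ = 4; lat ⌊9.08480/1⌋ = 9.
Subsquare: lon ⌊1.10405/0.0833333⌋ = 13 → n; lat ⌊0.08480/0.0416667⌋ = 2 → c.
Extended square: lon ⌊0.02072/0.00833333⌋ = 2; lat ⌊0.00147/0.00416667⌋ = 0.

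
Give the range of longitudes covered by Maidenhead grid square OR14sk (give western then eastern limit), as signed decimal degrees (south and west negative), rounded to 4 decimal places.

Field O=14, R=17: +14·20° lon, +17·10° lat → SW at lon 100°, lat 80°.
Square 1, 4: +1·2° lon, +4·1° lat → SW at lon 102°, lat 84°.
Subsquare s=18, k=10: +18·0.0833333° lon, +10·0.0416667° lat → SW at lon 103.5°, lat 84.4167°.
Cell spans 0.0833333° lon × 0.0416667° lat.
west 103.5000, east 103.5833.

103.5000, 103.5833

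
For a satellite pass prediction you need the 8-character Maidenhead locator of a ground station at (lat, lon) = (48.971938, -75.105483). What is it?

FN28kx73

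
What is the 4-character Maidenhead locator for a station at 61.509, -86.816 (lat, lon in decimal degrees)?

EP61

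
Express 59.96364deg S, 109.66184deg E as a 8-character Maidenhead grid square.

OD40ta98

Offset from 180°W / 90°S: lon 289.66184°, lat 30.03636°.
Field (20°×10°, letters A–R): lon ⌊289.66184/20⌋ = 14 → O; lat ⌊30.03636/10⌋ = 3 → D.
Square (2°×1°, digits 0–9): lon ⌊9.66184/2⌋ = 4; lat ⌊0.03636/1⌋ = 0.
Subsquare (5′×2.5′, letters a–x): lon ⌊1.66184/0.0833333⌋ = 19 → t; lat ⌊0.03636/0.0416667⌋ = 0 → a.
Extended square (30″×15″, digits 0–9): lon ⌊0.07851/0.00833333⌋ = 9; lat ⌊0.03636/0.00416667⌋ = 8.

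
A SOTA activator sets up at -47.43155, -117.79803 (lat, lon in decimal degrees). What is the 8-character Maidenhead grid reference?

DE12cn46

Add 180° to longitude and 90° to latitude: 62.20197, 42.56845.
Field: lon ⌊62.20197/20⌋ = 3 → D; lat ⌊42.56845/10⌋ = 4 → E.
Square: lon ⌊2.20197/2⌋ = 1; lat ⌊2.56845/1⌋ = 2.
Subsquare: lon ⌊0.20197/0.0833333⌋ = 2 → c; lat ⌊0.56845/0.0416667⌋ = 13 → n.
Extended square: lon ⌊0.03530/0.00833333⌋ = 4; lat ⌊0.02678/0.00416667⌋ = 6.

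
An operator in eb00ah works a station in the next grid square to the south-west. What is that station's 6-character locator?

DB90xg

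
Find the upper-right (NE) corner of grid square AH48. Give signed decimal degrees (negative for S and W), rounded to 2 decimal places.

-11.00, -170.00

Field A=0, H=7: +0·20° lon, +7·10° lat → SW at lon -180°, lat -20°.
Square 4, 8: +4·2° lon, +8·1° lat → SW at lon -172°, lat -12°.
Cell spans 2° lon × 1° lat. NE corner is SW corner plus one full cell.
latitude -11.00, longitude -170.00.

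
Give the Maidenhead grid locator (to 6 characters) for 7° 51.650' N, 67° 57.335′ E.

Shift to the Maidenhead origin (180°W, 90°S): lon 247.9556, lat 97.8608.
Field (20°×10°, letters A–R): 247.9556/20 → 12 → M, 97.8608/10 → 9 → J; chars MJ.
Square (2°×1°, digits 0–9): 7.9556/2 → 3, 7.8608/1 → 7; chars 37.
Subsquare (5′×2.5′, letters a–x): 1.9556/0.0833333 → 23 → x, 0.8608/0.0416667 → 20 → u; chars xu.

MJ37xu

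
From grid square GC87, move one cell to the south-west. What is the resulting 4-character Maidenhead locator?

GC76

Longitude square 8; −1 → 7.
Latitude square 7; −1 → 6.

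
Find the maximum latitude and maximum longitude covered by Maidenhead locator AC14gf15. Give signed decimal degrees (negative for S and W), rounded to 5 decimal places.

-65.76667, -177.48333

Field A=0, C=2: +0·20° lon, +2·10° lat → SW at lon -180°, lat -70°.
Square 1, 4: +1·2° lon, +4·1° lat → SW at lon -178°, lat -66°.
Subsquare g=6, f=5: +6·0.0833333° lon, +5·0.0416667° lat → SW at lon -177.5°, lat -65.7917°.
Extended square 1, 5: +1·0.00833333° lon, +5·0.00416667° lat → SW at lon -177.492°, lat -65.7708°.
Cell spans 0.00833333° lon × 0.00416667° lat. NE corner is SW corner plus one full cell.
latitude -65.76667, longitude -177.48333.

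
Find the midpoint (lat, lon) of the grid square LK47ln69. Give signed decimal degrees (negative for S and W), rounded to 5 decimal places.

17.58125, 48.97083

Field L=11, K=10: +11·20° lon, +10·10° lat → SW at lon 40°, lat 10°.
Square 4, 7: +4·2° lon, +7·1° lat → SW at lon 48°, lat 17°.
Subsquare l=11, n=13: +11·0.0833333° lon, +13·0.0416667° lat → SW at lon 48.9167°, lat 17.5417°.
Extended square 6, 9: +6·0.00833333° lon, +9·0.00416667° lat → SW at lon 48.9667°, lat 17.5792°.
Cell spans 0.00833333° lon × 0.00416667° lat. Centre is SW corner plus half of each.
latitude 17.58125, longitude 48.97083.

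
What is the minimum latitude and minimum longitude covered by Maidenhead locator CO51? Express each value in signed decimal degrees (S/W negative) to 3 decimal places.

51.000, -130.000

Field C=2, O=14: +2·20° lon, +14·10° lat → SW at lon -140°, lat 50°.
Square 5, 1: +5·2° lon, +1·1° lat → SW at lon -130°, lat 51°.
latitude 51.000, longitude -130.000.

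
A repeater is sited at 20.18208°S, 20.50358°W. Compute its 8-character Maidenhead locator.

HG99rt96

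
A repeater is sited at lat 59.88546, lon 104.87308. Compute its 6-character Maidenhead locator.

Offset from 180°W / 90°S: lon 284.8731°, lat 149.8855°.
Field: lon ⌊284.8731/20⌋ = 14 → O; lat ⌊149.8855/10⌋ = 14 → O.
Square: lon ⌊4.8731/2⌋ = 2; lat ⌊9.8855/1⌋ = 9.
Subsquare: lon ⌊0.8731/0.0833333⌋ = 10 → k; lat ⌊0.8855/0.0416667⌋ = 21 → v.

OO29kv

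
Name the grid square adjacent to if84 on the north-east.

IF95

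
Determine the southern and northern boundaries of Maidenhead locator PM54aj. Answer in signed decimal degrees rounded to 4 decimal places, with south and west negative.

Field P=15, M=12: +15·20° lon, +12·10° lat → SW at lon 120°, lat 30°.
Square 5, 4: +5·2° lon, +4·1° lat → SW at lon 130°, lat 34°.
Subsquare a=0, j=9: +0·0.0833333° lon, +9·0.0416667° lat → SW at lon 130°, lat 34.375°.
Cell spans 0.0833333° lon × 0.0416667° lat.
south 34.3750, north 34.4167.

34.3750, 34.4167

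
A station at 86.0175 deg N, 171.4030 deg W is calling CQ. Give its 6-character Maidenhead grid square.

AR46ha

Offset from 180°W / 90°S: lon 8.5970°, lat 176.0175°.
Field (20°×10°, letters A–R): lon ⌊8.5970/20⌋ = 0 → A; lat ⌊176.0175/10⌋ = 17 → R.
Square (2°×1°, digits 0–9): lon ⌊8.5970/2⌋ = 4; lat ⌊6.0175/1⌋ = 6.
Subsquare (5′×2.5′, letters a–x): lon ⌊0.5970/0.0833333⌋ = 7 → h; lat ⌊0.0175/0.0416667⌋ = 0 → a.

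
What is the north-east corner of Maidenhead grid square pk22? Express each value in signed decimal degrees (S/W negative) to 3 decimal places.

13.000, 126.000

Field P=15, K=10: +15·20° lon, +10·10° lat → SW at lon 120°, lat 10°.
Square 2, 2: +2·2° lon, +2·1° lat → SW at lon 124°, lat 12°.
Cell spans 2° lon × 1° lat. NE corner is SW corner plus one full cell.
latitude 13.000, longitude 126.000.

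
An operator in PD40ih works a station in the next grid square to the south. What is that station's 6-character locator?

Latitude subsquare h = 7; −1 → 6 = g.
The longitude characters are unchanged.

PD40ig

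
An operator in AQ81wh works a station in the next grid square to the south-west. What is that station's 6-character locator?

Longitude subsquare w = 22; −1 → 21 = v.
Latitude subsquare h = 7; −1 → 6 = g.

AQ81vg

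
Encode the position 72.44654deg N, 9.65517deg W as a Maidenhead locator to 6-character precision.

IQ52ek

Offset from 180°W / 90°S: lon 170.3448°, lat 162.4465°.
Field: 170.3448/20 → 8 → I, 162.4465/10 → 16 → Q; chars IQ.
Square: 10.3448/2 → 5, 2.4465/1 → 2; chars 52.
Subsquare: 0.3448/0.0833333 → 4 → e, 0.4465/0.0416667 → 10 → k; chars ek.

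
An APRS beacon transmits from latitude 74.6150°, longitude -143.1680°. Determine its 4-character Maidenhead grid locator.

BQ84

Shift to the Maidenhead origin (180°W, 90°S): lon 36.83, lat 164.62.
Field: 36.83/20 → 1 → B, 164.62/10 → 16 → Q; chars BQ.
Square: 16.83/2 → 8, 4.62/1 → 4; chars 84.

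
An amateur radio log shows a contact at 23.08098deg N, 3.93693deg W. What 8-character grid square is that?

IL83ab79

Add 180° to longitude and 90° to latitude: 176.06307, 113.08098.
Field: lon ⌊176.06307/20⌋ = 8 → I; lat ⌊113.08098/10⌋ = 11 → L.
Square: lon ⌊16.06307/2⌋ = 8; lat ⌊3.08098/1⌋ = 3.
Subsquare: lon ⌊0.06307/0.0833333⌋ = 0 → a; lat ⌊0.08098/0.0416667⌋ = 1 → b.
Extended square: lon ⌊0.06307/0.00833333⌋ = 7; lat ⌊0.03931/0.00416667⌋ = 9.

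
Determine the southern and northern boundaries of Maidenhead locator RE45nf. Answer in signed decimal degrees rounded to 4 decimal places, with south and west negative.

-44.7917, -44.7500

Field R=17, E=4: +17·20° lon, +4·10° lat → SW at lon 160°, lat -50°.
Square 4, 5: +4·2° lon, +5·1° lat → SW at lon 168°, lat -45°.
Subsquare n=13, f=5: +13·0.0833333° lon, +5·0.0416667° lat → SW at lon 169.083°, lat -44.7917°.
Cell spans 0.0833333° lon × 0.0416667° lat.
south -44.7917, north -44.7500.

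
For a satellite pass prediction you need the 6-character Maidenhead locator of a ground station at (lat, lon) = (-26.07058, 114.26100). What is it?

Add 180° to longitude and 90° to latitude: 294.2610, 63.9294.
Field: 294.2610/20 → 14 → O, 63.9294/10 → 6 → G; chars OG.
Square: 14.2610/2 → 7, 3.9294/1 → 3; chars 73.
Subsquare: 0.2610/0.0833333 → 3 → d, 0.9294/0.0416667 → 22 → w; chars dw.

OG73dw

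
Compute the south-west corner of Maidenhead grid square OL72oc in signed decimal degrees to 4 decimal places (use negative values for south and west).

Field O=14, L=11: +14·20° lon, +11·10° lat → SW at lon 100°, lat 20°.
Square 7, 2: +7·2° lon, +2·1° lat → SW at lon 114°, lat 22°.
Subsquare o=14, c=2: +14·0.0833333° lon, +2·0.0416667° lat → SW at lon 115.167°, lat 22.0833°.
latitude 22.0833, longitude 115.1667.

22.0833, 115.1667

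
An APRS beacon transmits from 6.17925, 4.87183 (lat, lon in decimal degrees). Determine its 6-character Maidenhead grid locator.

Add 180° to longitude and 90° to latitude: 184.8718, 96.1792.
Field: lon ⌊184.8718/20⌋ = 9 → J; lat ⌊96.1792/10⌋ = 9 → J.
Square: lon ⌊4.8718/2⌋ = 2; lat ⌊6.1792/1⌋ = 6.
Subsquare: lon ⌊0.8718/0.0833333⌋ = 10 → k; lat ⌊0.1792/0.0416667⌋ = 4 → e.

JJ26ke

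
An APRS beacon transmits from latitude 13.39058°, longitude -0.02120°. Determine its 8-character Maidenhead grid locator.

Offset from 180°W / 90°S: lon 179.97880°, lat 103.39058°.
Field: 179.97880/20 → 8 → I, 103.39058/10 → 10 → K; chars IK.
Square: 19.97880/2 → 9, 3.39058/1 → 3; chars 93.
Subsquare: 1.97880/0.0833333 → 23 → x, 0.39058/0.0416667 → 9 → j; chars xj.
Extended square: 0.06213/0.00833333 → 7, 0.01558/0.00416667 → 3; chars 73.

IK93xj73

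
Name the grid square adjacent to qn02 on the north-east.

Longitude square 0; +1 → 1.
Latitude square 2; +1 → 3.

QN13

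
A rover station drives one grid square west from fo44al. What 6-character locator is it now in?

Longitude subsquare a = 0; −1 → -1, wraps to 23 = x, carry into square.
Longitude square 4; −1 → 3.
The latitude characters are unchanged.

FO34xl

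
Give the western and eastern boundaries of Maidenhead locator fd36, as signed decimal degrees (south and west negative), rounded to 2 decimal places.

-74.00, -72.00

Field F=5, D=3: +5·20° lon, +3·10° lat → SW at lon -80°, lat -60°.
Square 3, 6: +3·2° lon, +6·1° lat → SW at lon -74°, lat -54°.
Cell spans 2° lon × 1° lat.
west -74.00, east -72.00.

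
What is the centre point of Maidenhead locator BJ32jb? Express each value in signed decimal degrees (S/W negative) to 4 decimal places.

2.0625, -153.2083

Field B=1, J=9: +1·20° lon, +9·10° lat → SW at lon -160°, lat 0°.
Square 3, 2: +3·2° lon, +2·1° lat → SW at lon -154°, lat 2°.
Subsquare j=9, b=1: +9·0.0833333° lon, +1·0.0416667° lat → SW at lon -153.25°, lat 2.04167°.
Cell spans 0.0833333° lon × 0.0416667° lat. Centre is SW corner plus half of each.
latitude 2.0625, longitude -153.2083.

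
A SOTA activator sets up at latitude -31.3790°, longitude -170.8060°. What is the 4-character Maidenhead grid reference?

Add 180° to longitude and 90° to latitude: 9.19, 58.62.
Field: 9.19/20 → 0 → A, 58.62/10 → 5 → F; chars AF.
Square: 9.19/2 → 4, 8.62/1 → 8; chars 48.

AF48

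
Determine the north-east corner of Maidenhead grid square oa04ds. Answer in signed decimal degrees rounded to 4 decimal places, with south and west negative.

-85.2083, 100.3333

Field O=14, A=0: +14·20° lon, +0·10° lat → SW at lon 100°, lat -90°.
Square 0, 4: +0·2° lon, +4·1° lat → SW at lon 100°, lat -86°.
Subsquare d=3, s=18: +3·0.0833333° lon, +18·0.0416667° lat → SW at lon 100.25°, lat -85.25°.
Cell spans 0.0833333° lon × 0.0416667° lat. NE corner is SW corner plus one full cell.
latitude -85.2083, longitude 100.3333.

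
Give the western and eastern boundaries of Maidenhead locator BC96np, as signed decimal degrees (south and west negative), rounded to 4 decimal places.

Field B=1, C=2: +1·20° lon, +2·10° lat → SW at lon -160°, lat -70°.
Square 9, 6: +9·2° lon, +6·1° lat → SW at lon -142°, lat -64°.
Subsquare n=13, p=15: +13·0.0833333° lon, +15·0.0416667° lat → SW at lon -140.917°, lat -63.375°.
Cell spans 0.0833333° lon × 0.0416667° lat.
west -140.9167, east -140.8333.

-140.9167, -140.8333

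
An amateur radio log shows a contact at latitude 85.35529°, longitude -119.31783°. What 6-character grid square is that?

DR05ii

Add 180° to longitude and 90° to latitude: 60.6822, 175.3553.
Field (20°×10°, letters A–R): lon ⌊60.6822/20⌋ = 3 → D; lat ⌊175.3553/10⌋ = 17 → R.
Square (2°×1°, digits 0–9): lon ⌊0.6822/2⌋ = 0; lat ⌊5.3553/1⌋ = 5.
Subsquare (5′×2.5′, letters a–x): lon ⌊0.6822/0.0833333⌋ = 8 → i; lat ⌊0.3553/0.0416667⌋ = 8 → i.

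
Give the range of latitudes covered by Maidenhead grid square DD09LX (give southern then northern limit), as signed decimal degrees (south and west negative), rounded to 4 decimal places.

Field D=3, D=3: +3·20° lon, +3·10° lat → SW at lon -120°, lat -60°.
Square 0, 9: +0·2° lon, +9·1° lat → SW at lon -120°, lat -51°.
Subsquare l=11, x=23: +11·0.0833333° lon, +23·0.0416667° lat → SW at lon -119.083°, lat -50.0417°.
Cell spans 0.0833333° lon × 0.0416667° lat.
south -50.0417, north -50.0000.

-50.0417, -50.0000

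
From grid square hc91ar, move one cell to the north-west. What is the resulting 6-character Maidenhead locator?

Longitude subsquare a = 0; −1 → -1, wraps to 23 = x, carry into square.
Longitude square 9; −1 → 8.
Latitude subsquare r = 17; +1 → 18 = s.

HC81xs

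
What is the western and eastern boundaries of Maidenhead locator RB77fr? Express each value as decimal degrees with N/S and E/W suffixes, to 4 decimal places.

174.4167° E, 174.5000° E

Field R=17, B=1: +17·20° lon, +1·10° lat → SW at lon 160°, lat -80°.
Square 7, 7: +7·2° lon, +7·1° lat → SW at lon 174°, lat -73°.
Subsquare f=5, r=17: +5·0.0833333° lon, +17·0.0416667° lat → SW at lon 174.417°, lat -72.2917°.
Cell spans 0.0833333° lon × 0.0416667° lat.
west 174.4167° E, east 174.5000° E.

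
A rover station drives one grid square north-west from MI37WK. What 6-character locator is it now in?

Longitude subsquare w = 22; −1 → 21 = v.
Latitude subsquare k = 10; +1 → 11 = l.

MI37vl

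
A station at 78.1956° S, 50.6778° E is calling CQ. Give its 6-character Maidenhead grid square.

LB51it

Offset from 180°W / 90°S: lon 230.6778°, lat 11.8044°.
Field (20°×10°, letters A–R): 230.6778/20 → 11 → L, 11.8044/10 → 1 → B; chars LB.
Square (2°×1°, digits 0–9): 10.6778/2 → 5, 1.8044/1 → 1; chars 51.
Subsquare (5′×2.5′, letters a–x): 0.6778/0.0833333 → 8 → i, 0.8044/0.0416667 → 19 → t; chars it.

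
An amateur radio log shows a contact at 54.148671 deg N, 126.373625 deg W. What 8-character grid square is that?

Shift to the Maidenhead origin (180°W, 90°S): lon 53.62637, lat 144.14867.
Field (20°×10°, letters A–R): lon ⌊53.62637/20⌋ = 2 → C; lat ⌊144.14867/10⌋ = 14 → O.
Square (2°×1°, digits 0–9): lon ⌊13.62637/2⌋ = 6; lat ⌊4.14867/1⌋ = 4.
Subsquare (5′×2.5′, letters a–x): lon ⌊1.62637/0.0833333⌋ = 19 → t; lat ⌊0.14867/0.0416667⌋ = 3 → d.
Extended square (30″×15″, digits 0–9): lon ⌊0.04304/0.00833333⌋ = 5; lat ⌊0.02367/0.00416667⌋ = 5.

CO64td55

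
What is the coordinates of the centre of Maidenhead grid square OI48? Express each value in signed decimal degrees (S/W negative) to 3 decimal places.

-1.500, 109.000

Field O=14, I=8: +14·20° lon, +8·10° lat → SW at lon 100°, lat -10°.
Square 4, 8: +4·2° lon, +8·1° lat → SW at lon 108°, lat -2°.
Cell spans 2° lon × 1° lat. Centre is SW corner plus half of each.
latitude -1.500, longitude 109.000.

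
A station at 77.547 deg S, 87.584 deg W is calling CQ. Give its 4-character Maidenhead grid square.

EB62

Offset from 180°W / 90°S: lon 92.42°, lat 12.45°.
Field (20°×10°, letters A–R): lon ⌊92.42/20⌋ = 4 → E; lat ⌊12.45/10⌋ = 1 → B.
Square (2°×1°, digits 0–9): lon ⌊12.42/2⌋ = 6; lat ⌊2.45/1⌋ = 2.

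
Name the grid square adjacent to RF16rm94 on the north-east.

RF16sm05

Longitude extended square 9; +1 → 10, wraps to 0, carry into subsquare.
Longitude subsquare r = 17; +1 → 18 = s.
Latitude extended square 4; +1 → 5.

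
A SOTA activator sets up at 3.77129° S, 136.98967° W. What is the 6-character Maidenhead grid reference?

CI16mf

Add 180° to longitude and 90° to latitude: 43.0103, 86.2287.
Field (20°×10°, letters A–R): 43.0103/20 → 2 → C, 86.2287/10 → 8 → I; chars CI.
Square (2°×1°, digits 0–9): 3.0103/2 → 1, 6.2287/1 → 6; chars 16.
Subsquare (5′×2.5′, letters a–x): 1.0103/0.0833333 → 12 → m, 0.2287/0.0416667 → 5 → f; chars mf.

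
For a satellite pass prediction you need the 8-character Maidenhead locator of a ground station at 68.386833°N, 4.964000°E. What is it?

JP28lj52

Shift to the Maidenhead origin (180°W, 90°S): lon 184.96400, lat 158.38683.
Field: 184.96400/20 → 9 → J, 158.38683/10 → 15 → P; chars JP.
Square: 4.96400/2 → 2, 8.38683/1 → 8; chars 28.
Subsquare: 0.96400/0.0833333 → 11 → l, 0.38683/0.0416667 → 9 → j; chars lj.
Extended square: 0.04733/0.00833333 → 5, 0.01183/0.00416667 → 2; chars 52.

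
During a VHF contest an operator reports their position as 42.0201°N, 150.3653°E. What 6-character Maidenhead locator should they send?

QN52ea

Offset from 180°W / 90°S: lon 330.3653°, lat 132.0201°.
Field: lon ⌊330.3653/20⌋ = 16 → Q; lat ⌊132.0201/10⌋ = 13 → N.
Square: lon ⌊10.3653/2⌋ = 5; lat ⌊2.0201/1⌋ = 2.
Subsquare: lon ⌊0.3653/0.0833333⌋ = 4 → e; lat ⌊0.0201/0.0416667⌋ = 0 → a.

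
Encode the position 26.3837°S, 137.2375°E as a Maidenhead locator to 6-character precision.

PG83oo

Add 180° to longitude and 90° to latitude: 317.2375, 63.6163.
Field (20°×10°, letters A–R): 317.2375/20 → 15 → P, 63.6163/10 → 6 → G; chars PG.
Square (2°×1°, digits 0–9): 17.2375/2 → 8, 3.6163/1 → 3; chars 83.
Subsquare (5′×2.5′, letters a–x): 1.2375/0.0833333 → 14 → o, 0.6163/0.0416667 → 14 → o; chars oo.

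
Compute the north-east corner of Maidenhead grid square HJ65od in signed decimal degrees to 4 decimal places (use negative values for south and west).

5.1667, -26.7500

Field H=7, J=9: +7·20° lon, +9·10° lat → SW at lon -40°, lat 0°.
Square 6, 5: +6·2° lon, +5·1° lat → SW at lon -28°, lat 5°.
Subsquare o=14, d=3: +14·0.0833333° lon, +3·0.0416667° lat → SW at lon -26.8333°, lat 5.125°.
Cell spans 0.0833333° lon × 0.0416667° lat. NE corner is SW corner plus one full cell.
latitude 5.1667, longitude -26.7500.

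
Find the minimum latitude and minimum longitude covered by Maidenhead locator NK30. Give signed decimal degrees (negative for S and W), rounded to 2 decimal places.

10.00, 86.00

Field N=13, K=10: +13·20° lon, +10·10° lat → SW at lon 80°, lat 10°.
Square 3, 0: +3·2° lon, +0·1° lat → SW at lon 86°, lat 10°.
latitude 10.00, longitude 86.00.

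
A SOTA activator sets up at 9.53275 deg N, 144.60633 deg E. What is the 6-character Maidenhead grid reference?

QJ29hm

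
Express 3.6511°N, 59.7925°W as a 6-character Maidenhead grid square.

GJ03cp

Add 180° to longitude and 90° to latitude: 120.2075, 93.6511.
Field: lon ⌊120.2075/20⌋ = 6 → G; lat ⌊93.6511/10⌋ = 9 → J.
Square: lon ⌊0.2075/2⌋ = 0; lat ⌊3.6511/1⌋ = 3.
Subsquare: lon ⌊0.2075/0.0833333⌋ = 2 → c; lat ⌊0.6511/0.0416667⌋ = 15 → p.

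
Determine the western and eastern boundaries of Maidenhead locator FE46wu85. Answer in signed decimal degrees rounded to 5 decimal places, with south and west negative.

-70.10000, -70.09167

Field F=5, E=4: +5·20° lon, +4·10° lat → SW at lon -80°, lat -50°.
Square 4, 6: +4·2° lon, +6·1° lat → SW at lon -72°, lat -44°.
Subsquare w=22, u=20: +22·0.0833333° lon, +20·0.0416667° lat → SW at lon -70.1667°, lat -43.1667°.
Extended square 8, 5: +8·0.00833333° lon, +5·0.00416667° lat → SW at lon -70.1°, lat -43.1458°.
Cell spans 0.00833333° lon × 0.00416667° lat.
west -70.10000, east -70.09167.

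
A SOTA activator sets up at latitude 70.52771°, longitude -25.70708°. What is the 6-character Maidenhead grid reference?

HQ70dm

Offset from 180°W / 90°S: lon 154.2929°, lat 160.5277°.
Field: lon ⌊154.2929/20⌋ = 7 → H; lat ⌊160.5277/10⌋ = 16 → Q.
Square: lon ⌊14.2929/2⌋ = 7; lat ⌊0.5277/1⌋ = 0.
Subsquare: lon ⌊0.2929/0.0833333⌋ = 3 → d; lat ⌊0.5277/0.0416667⌋ = 12 → m.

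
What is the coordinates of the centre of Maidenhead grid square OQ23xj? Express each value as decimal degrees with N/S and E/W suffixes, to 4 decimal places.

Field O=14, Q=16: +14·20° lon, +16·10° lat → SW at lon 100°, lat 70°.
Square 2, 3: +2·2° lon, +3·1° lat → SW at lon 104°, lat 73°.
Subsquare x=23, j=9: +23·0.0833333° lon, +9·0.0416667° lat → SW at lon 105.917°, lat 73.375°.
Cell spans 0.0833333° lon × 0.0416667° lat. Centre is SW corner plus half of each.
latitude 73.3958° N, longitude 105.9583° E.

73.3958° N, 105.9583° E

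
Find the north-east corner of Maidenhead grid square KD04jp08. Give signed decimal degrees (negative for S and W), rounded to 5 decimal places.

-55.33750, 20.75833

Field K=10, D=3: +10·20° lon, +3·10° lat → SW at lon 20°, lat -60°.
Square 0, 4: +0·2° lon, +4·1° lat → SW at lon 20°, lat -56°.
Subsquare j=9, p=15: +9·0.0833333° lon, +15·0.0416667° lat → SW at lon 20.75°, lat -55.375°.
Extended square 0, 8: +0·0.00833333° lon, +8·0.00416667° lat → SW at lon 20.75°, lat -55.3417°.
Cell spans 0.00833333° lon × 0.00416667° lat. NE corner is SW corner plus one full cell.
latitude -55.33750, longitude 20.75833.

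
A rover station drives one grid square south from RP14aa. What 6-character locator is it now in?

RP13ax

Latitude subsquare a = 0; −1 → -1, wraps to 23 = x, carry into square.
Latitude square 4; −1 → 3.
The longitude characters are unchanged.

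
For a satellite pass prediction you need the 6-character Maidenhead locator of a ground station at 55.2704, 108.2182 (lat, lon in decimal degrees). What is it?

Offset from 180°W / 90°S: lon 288.2182°, lat 145.2704°.
Field: 288.2182/20 → 14 → O, 145.2704/10 → 14 → O; chars OO.
Square: 8.2182/2 → 4, 5.2704/1 → 5; chars 45.
Subsquare: 0.2182/0.0833333 → 2 → c, 0.2704/0.0416667 → 6 → g; chars cg.

OO45cg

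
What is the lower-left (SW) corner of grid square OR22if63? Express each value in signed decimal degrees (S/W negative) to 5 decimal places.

82.22083, 104.71667

Field O=14, R=17: +14·20° lon, +17·10° lat → SW at lon 100°, lat 80°.
Square 2, 2: +2·2° lon, +2·1° lat → SW at lon 104°, lat 82°.
Subsquare i=8, f=5: +8·0.0833333° lon, +5·0.0416667° lat → SW at lon 104.667°, lat 82.2083°.
Extended square 6, 3: +6·0.00833333° lon, +3·0.00416667° lat → SW at lon 104.717°, lat 82.2208°.
latitude 82.22083, longitude 104.71667.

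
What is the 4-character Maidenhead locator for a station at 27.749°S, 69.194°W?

FG52

Shift to the Maidenhead origin (180°W, 90°S): lon 110.81, lat 62.25.
Field: lon ⌊110.81/20⌋ = 5 → F; lat ⌊62.25/10⌋ = 6 → G.
Square: lon ⌊10.81/2⌋ = 5; lat ⌊2.25/1⌋ = 2.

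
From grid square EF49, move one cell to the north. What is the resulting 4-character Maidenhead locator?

Latitude square 9; +1 → 10, wraps to 0, carry into field.
Latitude field F = 5; +1 → 6 = G.
The longitude characters are unchanged.

EG40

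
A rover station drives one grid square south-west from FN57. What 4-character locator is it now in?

FN46

Longitude square 5; −1 → 4.
Latitude square 7; −1 → 6.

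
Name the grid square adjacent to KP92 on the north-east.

Longitude square 9; +1 → 10, wraps to 0, carry into field.
Longitude field K = 10; +1 → 11 = L.
Latitude square 2; +1 → 3.

LP03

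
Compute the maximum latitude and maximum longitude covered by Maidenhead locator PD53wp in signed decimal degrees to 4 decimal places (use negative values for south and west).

-56.3333, 131.9167

Field P=15, D=3: +15·20° lon, +3·10° lat → SW at lon 120°, lat -60°.
Square 5, 3: +5·2° lon, +3·1° lat → SW at lon 130°, lat -57°.
Subsquare w=22, p=15: +22·0.0833333° lon, +15·0.0416667° lat → SW at lon 131.833°, lat -56.375°.
Cell spans 0.0833333° lon × 0.0416667° lat. NE corner is SW corner plus one full cell.
latitude -56.3333, longitude 131.9167.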